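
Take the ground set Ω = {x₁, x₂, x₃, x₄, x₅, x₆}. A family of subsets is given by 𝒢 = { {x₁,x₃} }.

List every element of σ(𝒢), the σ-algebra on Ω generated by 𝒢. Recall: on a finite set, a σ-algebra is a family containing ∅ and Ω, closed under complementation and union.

Start: 𝒢 ∪ {∅, Ω} = { {}, {x₁,x₃}, Ω }.
Step 1: +1 →
  {x₂,x₄,x₅,x₆}  = Ω∖{x₁,x₃}
  [4 total]
Step 2 adds nothing — fixpoint reached.

σ(𝒢) = { {}, {x₁,x₃}, {x₂,x₄,x₅,x₆}, Ω }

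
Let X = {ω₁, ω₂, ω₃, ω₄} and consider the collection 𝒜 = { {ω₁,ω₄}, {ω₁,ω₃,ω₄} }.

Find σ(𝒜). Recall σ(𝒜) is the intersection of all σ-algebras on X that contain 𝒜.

Seed the family with 𝒜 together with ∅ and X: { ∅, {ω₁,ω₄}, {ω₁,ω₃,ω₄}, X }.
Round 1 adds 2:
  {ω₂}  = {ω₁,ω₃,ω₄}ᶜ
  {ω₂,ω₃}  = {ω₁,ω₄}ᶜ
  — 6 sets.
Round 2: +1 →
  {ω₁,ω₂,ω₄}  = {ω₁,ω₄} ∪ {ω₂}
  — 7 sets.
Round 3: 1 new —
  {ω₃}  = {ω₁,ω₂,ω₄}ᶜ
  — 8 sets.
Round 4: no new sets; the family is a σ-algebra.

|σ(𝒜)| = 8.  σ(𝒜) = { ∅, {ω₂}, {ω₃}, {ω₁,ω₄}, {ω₂,ω₃}, {ω₁,ω₂,ω₄}, {ω₁,ω₃,ω₄}, X }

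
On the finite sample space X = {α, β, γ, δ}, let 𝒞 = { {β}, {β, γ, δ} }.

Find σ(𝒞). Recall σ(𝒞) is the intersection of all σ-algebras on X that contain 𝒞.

Take S₀ = 𝒞 ∪ {∅, X} = { {}, {β}, {β, γ, δ}, X }.
Pass 1. New:
  {α}  = ᶜ of {β, γ, δ}
  {α, γ, δ}  = ᶜ of {β}
  |family| = 6
Pass 2 adds 1:
  {α, β}  = {β} ∪ {α}
  |family| = 7
Pass 3: 1 new —
  {γ, δ}  = ᶜ of {α, β}
  |family| = 8
Pass 4: already closed under ᶜ and ∪.

Therefore σ(𝒞) = { {}, {α}, {β}, {α, β}, {γ, δ}, {α, γ, δ}, {β, γ, δ}, X } (|σ(𝒞)| = 8).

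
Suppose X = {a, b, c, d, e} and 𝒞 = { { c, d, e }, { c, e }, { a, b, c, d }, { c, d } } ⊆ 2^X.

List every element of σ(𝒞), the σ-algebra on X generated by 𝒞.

σ(𝒞) = { ∅, { c }, { d }, { e }, { a, b }, { c, d }, { c, e }, { d, e }, { a, b, c }, { a, b, d }, { a, b, e }, { c, d, e }, { a, b, c, d }, { a, b, c, e }, { a, b, d, e }, X }

Check:
Begin from { ∅, { c, d }, { c, e }, { c, d, e }, { a, b, c, d }, X } (that is, 𝒞 plus ∅ and X).
Pass 1. New:
  { e }  = X∖{ a, b, c, d }
  { a, b }  = X∖{ c, d, e }
  { a, b, d }  = X∖{ c, e }
  { a, b, e }  = X∖{ c, d }
  (now 10)
Pass 2. New:
  { a, b, c, e }  = { a, b } ∪ { c, e }
  { a, b, d, e }  = { a, b, d } ∪ { e }
  (now 12)
Pass 3. New:
  { c }  = X∖{ a, b, d, e }
  { d }  = X∖{ a, b, c, e }
  (now 14)
Pass 4 adds 2:
  { d, e }  = { d } ∪ { e }
  { a, b, c }  = { c } ∪ { a, b }
  (now 16)
Pass 5: closed — nothing new.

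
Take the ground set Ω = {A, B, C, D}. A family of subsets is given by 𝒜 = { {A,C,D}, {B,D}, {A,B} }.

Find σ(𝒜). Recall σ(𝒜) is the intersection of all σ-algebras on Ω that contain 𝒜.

Begin from { ∅, {A,B}, {B,D}, {A,C,D}, Ω } (that is, 𝒜 plus ∅ and Ω).
Iteration 1: 4 new —
  {B}  = {A,C,D}ᶜ
  {A,C}  = {B,D}ᶜ
  {C,D}  = {A,B}ᶜ
  {A,B,D}  = {A,B} ∪ {B,D}
  |family| = 9
Iteration 2 adds 3:
  {C}  = {A,B,D}ᶜ
  {A,B,C}  = {A,B} ∪ {A,C}
  {B,C,D}  = {C,D} ∪ {B}
  |family| = 12
Iteration 3: +3 →
  {A}  = {B,C,D}ᶜ
  {D}  = {A,B,C}ᶜ
  {B,C}  = {C} ∪ {B}
  |family| = 15
Iteration 4: +1 →
  {A,D}  = {B,C}ᶜ
  |family| = 16
Iteration 5: no new sets; the family is a σ-algebra.

|σ(𝒜)| = 16.  σ(𝒜) = { ∅, {A}, {B}, {C}, {D}, {A,B}, {A,C}, {A,D}, {B,C}, {B,D}, {C,D}, {A,B,C}, {A,B,D}, {A,C,D}, {B,C,D}, Ω }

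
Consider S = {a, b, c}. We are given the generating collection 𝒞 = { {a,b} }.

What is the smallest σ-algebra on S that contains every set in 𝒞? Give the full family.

Initial family (3 sets): { ∅, {a,b}, S }.
Step 1: 1 new —
  {c}  = {a,b}ᶜ
  (now 4)
Step 2: already closed under ᶜ and ∪.

Hence σ(𝒞) has 4 members: { ∅, {c}, {a,b}, S }.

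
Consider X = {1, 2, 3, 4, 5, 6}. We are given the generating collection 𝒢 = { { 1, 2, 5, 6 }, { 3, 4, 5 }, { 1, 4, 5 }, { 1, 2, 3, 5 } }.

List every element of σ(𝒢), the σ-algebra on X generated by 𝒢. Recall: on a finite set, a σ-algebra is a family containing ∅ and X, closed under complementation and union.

σ(𝒢) = { {}, { 1 }, { 2 }, { 3 }, { 4 }, { 5 }, { 6 }, { 1, 2 }, { 1, 3 }, { 1, 4 }, { 1, 5 }, { 1, 6 }, { 2, 3 }, { 2, 4 }, { 2, 5 }, { 2, 6 }, { 3, 4 }, { 3, 5 }, { 3, 6 }, { 4, 5 }, { 4, 6 }, { 5, 6 }, { 1, 2, 3 }, { 1, 2, 4 }, { 1, 2, 5 }, { 1, 2, 6 }, { 1, 3, 4 }, { 1, 3, 5 }, { 1, 3, 6 }, { 1, 4, 5 }, { 1, 4, 6 }, { 1, 5, 6 }, { 2, 3, 4 }, { 2, 3, 5 }, { 2, 3, 6 }, { 2, 4, 5 }, { 2, 4, 6 }, { 2, 5, 6 }, { 3, 4, 5 }, { 3, 4, 6 }, { 3, 5, 6 }, { 4, 5, 6 }, { 1, 2, 3, 4 }, { 1, 2, 3, 5 }, { 1, 2, 3, 6 }, { 1, 2, 4, 5 }, { 1, 2, 4, 6 }, { 1, 2, 5, 6 }, { 1, 3, 4, 5 }, { 1, 3, 4, 6 }, { 1, 3, 5, 6 }, { 1, 4, 5, 6 }, { 2, 3, 4, 5 }, { 2, 3, 4, 6 }, { 2, 3, 5, 6 }, { 2, 4, 5, 6 }, { 3, 4, 5, 6 }, { 1, 2, 3, 4, 5 }, { 1, 2, 3, 4, 6 }, { 1, 2, 3, 5, 6 }, { 1, 2, 4, 5, 6 }, { 1, 3, 4, 5, 6 }, { 2, 3, 4, 5, 6 }, X }

Derivation:
Initial family (6 sets): { {}, { 1, 4, 5 }, { 3, 4, 5 }, { 1, 2, 3, 5 }, { 1, 2, 5, 6 }, X }.
Pass 1 (8 new):
  { 3, 4 }  = X∖{ 1, 2, 5, 6 }
  { 4, 6 }  = X∖{ 1, 2, 3, 5 }
  { 1, 2, 6 }  = X∖{ 3, 4, 5 }
  { 2, 3, 6 }  = X∖{ 1, 4, 5 }
  { 1, 3, 4, 5 }  = { 1, 4, 5 } ∪ { 3, 4, 5 }
  { 1, 2, 3, 4, 5 }  = { 1, 4, 5 } ∪ { 1, 2, 3, 5 }
  { 1, 2, 3, 5, 6 }  = { 1, 2, 3, 5 } ∪ { 1, 2, 5, 6 }
  { 1, 2, 4, 5, 6 }  = { 1, 4, 5 } ∪ { 1, 2, 5, 6 }
  [14 total]
Pass 2 adds 13:
  { 3 }  = X∖{ 1, 2, 4, 5, 6 }
  { 4 }  = X∖{ 1, 2, 3, 5, 6 }
  { 6 }  = X∖{ 1, 2, 3, 4, 5 }
  { 2, 6 }  = X∖{ 1, 3, 4, 5 }
  { 3, 4, 6 }  = { 3, 4 } ∪ { 4, 6 }
  { 1, 2, 3, 6 }  = { 2, 3, 6 } ∪ { 1, 2, 6 }
  { 1, 2, 4, 6 }  = { 1, 2, 6 } ∪ { 4, 6 }
  { 1, 4, 5, 6 }  = { 1, 4, 5 } ∪ { 4, 6 }
  { 2, 3, 4, 6 }  = { 3, 4 } ∪ { 2, 3, 6 }
  { 3, 4, 5, 6 }  = { 3, 4, 5 } ∪ { 4, 6 }
  { 1, 2, 3, 4, 6 }  = { 3, 4 } ∪ { 1, 2, 6 }
  { 1, 3, 4, 5, 6 }  = { 1, 3, 4, 5 } ∪ { 4, 6 }
  { 2, 3, 4, 5, 6 }  = { 3, 4, 5 } ∪ { 2, 3, 6 }
  [27 total]
Pass 3: +11 →
  { 1 }  = X∖{ 2, 3, 4, 5, 6 }
  { 2 }  = X∖{ 1, 3, 4, 5, 6 }
  { 5 }  = X∖{ 1, 2, 3, 4, 6 }
  { 1, 2 }  = X∖{ 3, 4, 5, 6 }
  { 1, 5 }  = X∖{ 2, 3, 4, 6 }
  { 2, 3 }  = X∖{ 1, 4, 5, 6 }
  { 3, 5 }  = X∖{ 1, 2, 4, 6 }
  { 3, 6 }  = { 6 } ∪ { 3 }
  { 4, 5 }  = X∖{ 1, 2, 3, 6 }
  { 1, 2, 5 }  = X∖{ 3, 4, 6 }
  { 2, 4, 6 }  = { 4, 6 } ∪ { 2, 6 }
  [38 total]
Pass 4: +26 →
  { 1, 3 }  = { 3 } ∪ { 1 }
  { 1, 4 }  = { 4 } ∪ { 1 }
  { 1, 6 }  = { 1 } ∪ { 6 }
  { 2, 4 }  = { 2 } ∪ { 4 }
  { 2, 5 }  = { 2 } ∪ { 5 }
  { 5, 6 }  = { 6 } ∪ { 5 }
  { 1, 2, 3 }  = { 1, 2 } ∪ { 3 }
  { 1, 2, 4 }  = { 1, 2 } ∪ { 4 }
  { 1, 3, 4 }  = { 3, 4 } ∪ { 1 }
  { 1, 3, 5 }  = X∖{ 2, 4, 6 }
  { 1, 3, 6 }  = { 3, 6 } ∪ { 1 }
  { 1, 4, 6 }  = { 1 } ∪ { 4, 6 }
  { 1, 5, 6 }  = { 1, 5 } ∪ { 6 }
  { 2, 3, 4 }  = { 3, 4 } ∪ { 2 }
  { 2, 3, 5 }  = { 2 } ∪ { 3, 5 }
  { 2, 4, 5 }  = { 2 } ∪ { 4, 5 }
  { 2, 5, 6 }  = { 2, 6 } ∪ { 5 }
  { 3, 5, 6 }  = { 3, 5 } ∪ { 3, 6 }
  { 4, 5, 6 }  = { 4, 5 } ∪ { 4, 6 }
  { 1, 2, 3, 4 }  = { 3, 4 } ∪ { 1, 2 }
  { 1, 2, 4, 5 }  = X∖{ 3, 6 }
  { 1, 3, 4, 6 }  = { 1 } ∪ { 3, 4, 6 }
  { 1, 3, 5, 6 }  = { 3, 6 } ∪ { 1, 5 }
  { 2, 3, 4, 5 }  = { 2 } ∪ { 3, 4, 5 }
  { 2, 3, 5, 6 }  = { 3, 5 } ∪ { 2, 3, 6 }
  { 2, 4, 5, 6 }  = { 2, 4, 6 } ∪ { 4, 5 }
  [64 total]
Pass 5: stable.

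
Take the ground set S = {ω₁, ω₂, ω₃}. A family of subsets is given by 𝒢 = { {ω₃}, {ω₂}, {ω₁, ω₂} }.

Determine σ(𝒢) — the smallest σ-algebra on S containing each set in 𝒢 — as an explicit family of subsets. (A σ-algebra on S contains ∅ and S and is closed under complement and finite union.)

σ(𝒢) (8 sets): { ∅, {ω₁}, {ω₂}, {ω₃}, {ω₁, ω₂}, {ω₁, ω₃}, {ω₂, ω₃}, S }

Derivation:
Take S₀ = 𝒢 ∪ {∅, S} = { ∅, {ω₂}, {ω₃}, {ω₁, ω₂}, S }.
Iteration 1 adds 2:
  {ω₁, ω₃}  = complement {ω₂}
  {ω₂, ω₃}  = {ω₃} ∪ {ω₂}
Iteration 2 adds 1:
  {ω₁}  = complement {ω₂, ω₃}
Iteration 3: no new sets; the family is a σ-algebra.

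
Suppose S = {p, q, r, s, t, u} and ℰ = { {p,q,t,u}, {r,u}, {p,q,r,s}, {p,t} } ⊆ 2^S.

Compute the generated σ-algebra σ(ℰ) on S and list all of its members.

Take S₀ = ℰ ∪ {∅, S} = { {}, {p,t}, {r,u}, {p,q,r,s}, {p,q,t,u}, S }.
Iteration 1 (8 new):
  {r,s}  = complement {p,q,t,u}
  {t,u}  = complement {p,q,r,s}
  {p,q,s,t}  = complement {r,u}
  {p,r,t,u}  = {r,u} ∪ {p,t}
  {q,r,s,u}  = complement {p,t}
  {p,q,r,s,t}  = {p,t} ∪ {p,q,r,s}
  {p,q,r,s,u}  = {r,u} ∪ {p,q,r,s}
  {p,q,r,t,u}  = {r,u} ∪ {p,q,t,u}
  — 14 sets.
Iteration 2: 12 new —
  {s}  = complement {p,q,r,t,u}
  {t}  = complement {p,q,r,s,u}
  {u}  = complement {p,q,r,s,t}
  {q,s}  = complement {p,r,t,u}
  {p,t,u}  = {t,u} ∪ {p,t}
  {r,s,u}  = {r,s} ∪ {r,u}
  {r,t,u}  = {t,u} ∪ {r,u}
  {p,r,s,t}  = {r,s} ∪ {p,t}
  {r,s,t,u}  = {r,s} ∪ {t,u}
  {p,q,s,t,u}  = {t,u} ∪ {p,q,s,t}
  {p,r,s,t,u}  = {p,r,t,u} ∪ {r,s}
  {q,r,s,t,u}  = {t,u} ∪ {q,r,s,u}
  — 26 sets.
Iteration 3. New:
  {p}  = complement {q,r,s,t,u}
  {q}  = complement {p,r,s,t,u}
  {r}  = complement {p,q,s,t,u}
  {p,q}  = complement {r,s,t,u}
  {q,u}  = complement {p,r,s,t}
  {s,t}  = {t} ∪ {s}
  {s,u}  = {u} ∪ {s}
  {p,q,s}  = complement {r,t,u}
  {p,q,t}  = complement {r,s,u}
  {p,s,t}  = {p,t} ∪ {s}
  {q,r,s}  = complement {p,t,u}
  {q,s,t}  = {q,s} ∪ {t}
  {q,s,u}  = {q,s} ∪ {u}
  {r,s,t}  = {r,s} ∪ {t}
  {s,t,u}  = {t,u} ∪ {s}
  {p,s,t,u}  = {p,t,u} ∪ {s}
  {q,s,t,u}  = {t,u} ∪ {q,s}
  — 43 sets.
Iteration 4 (20 new):
  {p,r}  = complement {q,s,t,u}
  {p,s}  = {s} ∪ {p}
  {p,u}  = {p} ∪ {u}
  {q,r}  = complement {p,s,t,u}
  {q,t}  = {q} ∪ {t}
  {r,t}  = {r} ∪ {t}
  {p,q,r}  = complement {s,t,u}
  {p,q,u}  = complement {r,s,t}
  {p,r,s}  = {r,s} ∪ {p}
  {p,r,t}  = complement {q,s,u}
  {p,r,u}  = complement {q,s,t}
  {p,s,u}  = {p} ∪ {s,u}
  {q,r,u}  = complement {p,s,t}
  {q,t,u}  = {q} ∪ {t,u}
  {p,q,r,t}  = complement {s,u}
  {p,q,r,u}  = complement {s,t}
  {p,q,s,u}  = {q,s,u} ∪ {p,q}
  {p,r,s,u}  = {p} ∪ {r,s,u}
  {q,r,s,t}  = {r,s} ∪ {q,s,t}
  {q,r,t,u}  = {q} ∪ {r,t,u}
  — 63 sets.
Iteration 5. New:
  {q,r,t}  = complement {p,s,u}
  — 64 sets.
Iteration 6: no new sets; the family is a σ-algebra.

σ(ℰ) = { {}, {p}, {q}, {r}, {s}, {t}, {u}, {p,q}, {p,r}, {p,s}, {p,t}, {p,u}, {q,r}, {q,s}, {q,t}, {q,u}, {r,s}, {r,t}, {r,u}, {s,t}, {s,u}, {t,u}, {p,q,r}, {p,q,s}, {p,q,t}, {p,q,u}, {p,r,s}, {p,r,t}, {p,r,u}, {p,s,t}, {p,s,u}, {p,t,u}, {q,r,s}, {q,r,t}, {q,r,u}, {q,s,t}, {q,s,u}, {q,t,u}, {r,s,t}, {r,s,u}, {r,t,u}, {s,t,u}, {p,q,r,s}, {p,q,r,t}, {p,q,r,u}, {p,q,s,t}, {p,q,s,u}, {p,q,t,u}, {p,r,s,t}, {p,r,s,u}, {p,r,t,u}, {p,s,t,u}, {q,r,s,t}, {q,r,s,u}, {q,r,t,u}, {q,s,t,u}, {r,s,t,u}, {p,q,r,s,t}, {p,q,r,s,u}, {p,q,r,t,u}, {p,q,s,t,u}, {p,r,s,t,u}, {q,r,s,t,u}, S }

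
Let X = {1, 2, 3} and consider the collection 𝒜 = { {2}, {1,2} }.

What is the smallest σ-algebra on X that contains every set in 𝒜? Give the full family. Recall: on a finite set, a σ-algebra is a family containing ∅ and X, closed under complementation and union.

σ(𝒜) = { {}, {1}, {2}, {3}, {1,2}, {1,3}, {2,3}, X }

Check:
Take S₀ = 𝒜 ∪ {∅, X} = { {}, {2}, {1,2}, X }.
Pass 1 (2 new):
  {3}  = X∖{1,2}
  {1,3}  = X∖{2}
Pass 2 adds 1:
  {2,3}  = {3} ∪ {2}
Pass 3: 1 new —
  {1}  = X∖{2,3}
Pass 4: no new sets; the family is a σ-algebra.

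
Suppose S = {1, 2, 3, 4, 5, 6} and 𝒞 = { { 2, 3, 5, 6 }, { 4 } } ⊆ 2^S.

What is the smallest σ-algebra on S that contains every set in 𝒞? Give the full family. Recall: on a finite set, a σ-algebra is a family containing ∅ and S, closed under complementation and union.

σ(𝒞) = { ∅, { 1 }, { 4 }, { 1, 4 }, { 2, 3, 5, 6 }, { 1, 2, 3, 5, 6 }, { 2, 3, 4, 5, 6 }, S }

Derivation:
Seed the family with 𝒞 together with ∅ and S: { ∅, { 4 }, { 2, 3, 5, 6 }, S }.
Round 1 (3 new):
  { 1, 4 }  = S∖{ 2, 3, 5, 6 }
  { 1, 2, 3, 5, 6 }  = S∖{ 4 }
  { 2, 3, 4, 5, 6 }  = { 2, 3, 5, 6 } ∪ { 4 }
  [7 total]
Round 2 adds 1:
  { 1 }  = S∖{ 2, 3, 4, 5, 6 }
  [8 total]
After Round 3 the family is unchanged; done.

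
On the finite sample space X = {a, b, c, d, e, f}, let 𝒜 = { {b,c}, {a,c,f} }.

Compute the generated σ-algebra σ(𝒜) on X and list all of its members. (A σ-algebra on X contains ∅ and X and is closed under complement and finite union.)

Start: 𝒜 ∪ {∅, X} = { {}, {b,c}, {a,c,f}, X }.
Pass 1 adds 3:
  {b,d,e}  = {a,c,f}ᶜ
  {a,b,c,f}  = {a,c,f} ∪ {b,c}
  {a,d,e,f}  = {b,c}ᶜ
Pass 2 adds 4:
  {d,e}  = {a,b,c,f}ᶜ
  {b,c,d,e}  = {b,c} ∪ {b,d,e}
  {a,b,d,e,f}  = {a,d,e,f} ∪ {b,d,e}
  {a,c,d,e,f}  = {a,c,f} ∪ {a,d,e,f}
Pass 3 (3 new):
  {b}  = {a,c,d,e,f}ᶜ
  {c}  = {a,b,d,e,f}ᶜ
  {a,f}  = {b,c,d,e}ᶜ
Pass 4: 2 new —
  {a,b,f}  = {a,f} ∪ {b}
  {c,d,e}  = {d,e} ∪ {c}
Pass 5: no new sets; the family is a σ-algebra.

σ(𝒜) = { {}, {b}, {c}, {a,f}, {b,c}, {d,e}, {a,b,f}, {a,c,f}, {b,d,e}, {c,d,e}, {a,b,c,f}, {a,d,e,f}, {b,c,d,e}, {a,b,d,e,f}, {a,c,d,e,f}, X }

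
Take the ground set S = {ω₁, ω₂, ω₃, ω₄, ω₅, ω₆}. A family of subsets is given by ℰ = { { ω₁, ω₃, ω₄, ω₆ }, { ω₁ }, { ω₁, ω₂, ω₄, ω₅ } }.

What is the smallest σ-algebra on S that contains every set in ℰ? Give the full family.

Seed the family with ℰ together with ∅ and S: { ∅, { ω₁ }, { ω₁, ω₂, ω₄, ω₅ }, { ω₁, ω₃, ω₄, ω₆ }, S }.
Step 1 adds 3:
  { ω₂, ω₅ }  = { ω₁, ω₃, ω₄, ω₆ }ᶜ
  { ω₃, ω₆ }  = { ω₁, ω₂, ω₄, ω₅ }ᶜ
  { ω₂, ω₃, ω₄, ω₅, ω₆ }  = { ω₁ }ᶜ
  [8 total]
Step 2. New:
  { ω₁, ω₂, ω₅ }  = { ω₂, ω₅ } ∪ { ω₁ }
  { ω₁, ω₃, ω₆ }  = { ω₃, ω₆ } ∪ { ω₁ }
  { ω₂, ω₃, ω₅, ω₆ }  = { ω₂, ω₅ } ∪ { ω₃, ω₆ }
  [11 total]
Step 3: +4 →
  { ω₁, ω₄ }  = { ω₂, ω₃, ω₅, ω₆ }ᶜ
  { ω₂, ω₄, ω₅ }  = { ω₁, ω₃, ω₆ }ᶜ
  { ω₃, ω₄, ω₆ }  = { ω₁, ω₂, ω₅ }ᶜ
  { ω₁, ω₂, ω₃, ω₅, ω₆ }  = { ω₂, ω₅ } ∪ { ω₁, ω₃, ω₆ }
  [15 total]
Step 4. New:
  { ω₄ }  = { ω₁, ω₂, ω₃, ω₅, ω₆ }ᶜ
  [16 total]
Step 5 adds nothing — fixpoint reached.

|σ(ℰ)| = 16.  σ(ℰ) = { ∅, { ω₁ }, { ω₄ }, { ω₁, ω₄ }, { ω₂, ω₅ }, { ω₃, ω₆ }, { ω₁, ω₂, ω₅ }, { ω₁, ω₃, ω₆ }, { ω₂, ω₄, ω₅ }, { ω₃, ω₄, ω₆ }, { ω₁, ω₂, ω₄, ω₅ }, { ω₁, ω₃, ω₄, ω₆ }, { ω₂, ω₃, ω₅, ω₆ }, { ω₁, ω₂, ω₃, ω₅, ω₆ }, { ω₂, ω₃, ω₄, ω₅, ω₆ }, S }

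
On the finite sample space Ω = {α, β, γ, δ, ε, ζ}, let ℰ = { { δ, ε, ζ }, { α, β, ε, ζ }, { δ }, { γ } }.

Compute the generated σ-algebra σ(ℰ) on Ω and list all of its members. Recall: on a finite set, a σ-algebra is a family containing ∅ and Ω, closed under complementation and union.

Answer: σ(ℰ) = { {  }, { γ }, { δ }, { α, β }, { γ, δ }, { ε, ζ }, { α, β, γ }, { α, β, δ }, { γ, ε, ζ }, { δ, ε, ζ }, { α, β, γ, δ }, { α, β, ε, ζ }, { γ, δ, ε, ζ }, { α, β, γ, ε, ζ }, { α, β, δ, ε, ζ }, Ω }

Working:
Initial family (6 sets): { {  }, { γ }, { δ }, { δ, ε, ζ }, { α, β, ε, ζ }, Ω }.
Step 1 adds 5:
  { γ, δ }  = Ω∖{ α, β, ε, ζ }
  { α, β, γ }  = Ω∖{ δ, ε, ζ }
  { γ, δ, ε, ζ }  = { γ } ∪ { δ, ε, ζ }
  { α, β, γ, ε, ζ }  = Ω∖{ δ }
  { α, β, δ, ε, ζ }  = Ω∖{ γ }
  |family| = 11
Step 2. New:
  { α, β }  = Ω∖{ γ, δ, ε, ζ }
  { α, β, γ, δ }  = { γ, δ } ∪ { α, β, γ }
  |family| = 13
Step 3. New:
  { ε, ζ }  = Ω∖{ α, β, γ, δ }
  { α, β, δ }  = { α, β } ∪ { δ }
  |family| = 15
Step 4. New:
  { γ, ε, ζ }  = Ω∖{ α, β, δ }
  |family| = 16
After Step 5 the family is unchanged; done.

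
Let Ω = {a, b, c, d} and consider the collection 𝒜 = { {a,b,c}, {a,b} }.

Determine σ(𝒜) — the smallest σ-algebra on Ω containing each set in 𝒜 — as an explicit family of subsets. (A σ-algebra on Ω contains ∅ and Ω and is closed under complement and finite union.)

Take S₀ = 𝒜 ∪ {∅, Ω} = { {}, {a,b}, {a,b,c}, Ω }.
Iteration 1: 2 new —
  {d}  = complement {a,b,c}
  {c,d}  = complement {a,b}
Iteration 2 adds 1:
  {a,b,d}  = {a,b} ∪ {d}
Iteration 3 adds 1:
  {c}  = complement {a,b,d}
Iteration 4: closed — nothing new.

Hence σ(𝒜) has 8 members: { {}, {c}, {d}, {a,b}, {c,d}, {a,b,c}, {a,b,d}, Ω }.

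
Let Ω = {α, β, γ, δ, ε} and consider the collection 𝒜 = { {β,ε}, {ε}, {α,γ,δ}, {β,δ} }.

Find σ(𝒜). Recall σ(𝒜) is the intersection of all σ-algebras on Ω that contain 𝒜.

Answer: σ(𝒜) = { {}, {β}, {δ}, {ε}, {α,γ}, {β,δ}, {β,ε}, {δ,ε}, {α,β,γ}, {α,γ,δ}, {α,γ,ε}, {β,δ,ε}, {α,β,γ,δ}, {α,β,γ,ε}, {α,γ,δ,ε}, Ω }

Working:
Seed the family with 𝒜 together with ∅ and Ω: { {}, {ε}, {β,δ}, {β,ε}, {α,γ,δ}, Ω }.
Pass 1 adds 4:
  {α,γ,ε}  = {β,δ}ᶜ
  {β,δ,ε}  = {β,ε} ∪ {β,δ}
  {α,β,γ,δ}  = {ε}ᶜ
  {α,γ,δ,ε}  = {α,γ,δ} ∪ {ε}
  (now 10)
Pass 2: +3 →
  {β}  = {α,γ,δ,ε}ᶜ
  {α,γ}  = {β,δ,ε}ᶜ
  {α,β,γ,ε}  = {β,ε} ∪ {α,γ,ε}
  (now 13)
Pass 3: +2 →
  {δ}  = {α,β,γ,ε}ᶜ
  {α,β,γ}  = {α,γ} ∪ {β}
  (now 15)
Pass 4: +1 →
  {δ,ε}  = {α,β,γ}ᶜ
  (now 16)
Pass 5 adds nothing — fixpoint reached.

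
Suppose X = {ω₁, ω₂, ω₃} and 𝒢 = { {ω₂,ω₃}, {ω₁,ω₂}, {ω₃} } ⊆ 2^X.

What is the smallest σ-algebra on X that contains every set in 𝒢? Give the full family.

Begin from { ∅, {ω₃}, {ω₁,ω₂}, {ω₂,ω₃}, X } (that is, 𝒢 plus ∅ and X).
Step 1: 1 new —
  {ω₁}  = ᶜ of {ω₂,ω₃}
  |family| = 6
Step 2: +1 →
  {ω₁,ω₃}  = {ω₃} ∪ {ω₁}
  |family| = 7
Step 3. New:
  {ω₂}  = ᶜ of {ω₁,ω₃}
  |family| = 8
Step 4: already closed under ᶜ and ∪.

|σ(𝒢)| = 8.  σ(𝒢) = { ∅, {ω₁}, {ω₂}, {ω₃}, {ω₁,ω₂}, {ω₁,ω₃}, {ω₂,ω₃}, X }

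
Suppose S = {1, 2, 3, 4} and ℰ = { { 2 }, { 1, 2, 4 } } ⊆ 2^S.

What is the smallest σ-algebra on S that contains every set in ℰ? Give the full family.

Answer: σ(ℰ) = { {}, { 2 }, { 3 }, { 1, 4 }, { 2, 3 }, { 1, 2, 4 }, { 1, 3, 4 }, S }

Working:
Initial family (4 sets): { {}, { 2 }, { 1, 2, 4 }, S }.
Step 1 (2 new):
  { 3 }  = complement { 1, 2, 4 }
  { 1, 3, 4 }  = complement { 2 }
  [6 total]
Step 2 (1 new):
  { 2, 3 }  = { 3 } ∪ { 2 }
  [7 total]
Step 3 (1 new):
  { 1, 4 }  = complement { 2, 3 }
  [8 total]
Step 4: stable.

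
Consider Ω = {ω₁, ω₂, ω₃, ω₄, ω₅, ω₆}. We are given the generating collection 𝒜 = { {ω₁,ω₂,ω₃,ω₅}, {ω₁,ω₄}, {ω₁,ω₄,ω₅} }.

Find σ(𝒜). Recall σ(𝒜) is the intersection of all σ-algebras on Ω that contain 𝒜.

Start: 𝒜 ∪ {∅, Ω} = { {}, {ω₁,ω₄}, {ω₁,ω₄,ω₅}, {ω₁,ω₂,ω₃,ω₅}, Ω }.
Step 1 (4 new):
  {ω₄,ω₆}  = ᶜ of {ω₁,ω₂,ω₃,ω₅}
  {ω₂,ω₃,ω₆}  = ᶜ of {ω₁,ω₄,ω₅}
  {ω₂,ω₃,ω₅,ω₆}  = ᶜ of {ω₁,ω₄}
  {ω₁,ω₂,ω₃,ω₄,ω₅}  = {ω₁,ω₄,ω₅} ∪ {ω₁,ω₂,ω₃,ω₅}
  (now 9)
Step 2 (7 new):
  {ω₆}  = ᶜ of {ω₁,ω₂,ω₃,ω₄,ω₅}
  {ω₁,ω₄,ω₆}  = {ω₁,ω₄} ∪ {ω₄,ω₆}
  {ω₁,ω₄,ω₅,ω₆}  = {ω₁,ω₄,ω₅} ∪ {ω₄,ω₆}
  {ω₂,ω₃,ω₄,ω₆}  = {ω₂,ω₃,ω₆} ∪ {ω₄,ω₆}
  {ω₁,ω₂,ω₃,ω₄,ω₆}  = {ω₂,ω₃,ω₆} ∪ {ω₁,ω₄}
  {ω₁,ω₂,ω₃,ω₅,ω₆}  = {ω₂,ω₃,ω₆} ∪ {ω₁,ω₂,ω₃,ω₅}
  {ω₂,ω₃,ω₄,ω₅,ω₆}  = {ω₄,ω₆} ∪ {ω₂,ω₃,ω₅,ω₆}
  (now 16)
Step 3: +6 →
  {ω₁}  = ᶜ of {ω₂,ω₃,ω₄,ω₅,ω₆}
  {ω₄}  = ᶜ of {ω₁,ω₂,ω₃,ω₅,ω₆}
  {ω₅}  = ᶜ of {ω₁,ω₂,ω₃,ω₄,ω₆}
  {ω₁,ω₅}  = ᶜ of {ω₂,ω₃,ω₄,ω₆}
  {ω₂,ω₃}  = ᶜ of {ω₁,ω₄,ω₅,ω₆}
  {ω₂,ω₃,ω₅}  = ᶜ of {ω₁,ω₄,ω₆}
  (now 22)
Step 4 (10 new):
  {ω₁,ω₆}  = {ω₁} ∪ {ω₆}
  {ω₄,ω₅}  = {ω₅} ∪ {ω₄}
  {ω₅,ω₆}  = {ω₆} ∪ {ω₅}
  {ω₁,ω₂,ω₃}  = {ω₁} ∪ {ω₂,ω₃}
  {ω₁,ω₅,ω₆}  = {ω₆} ∪ {ω₁,ω₅}
  {ω₂,ω₃,ω₄}  = {ω₂,ω₃} ∪ {ω₄}
  {ω₄,ω₅,ω₆}  = {ω₅} ∪ {ω₄,ω₆}
  {ω₁,ω₂,ω₃,ω₄}  = {ω₁,ω₄} ∪ {ω₂,ω₃}
  {ω₁,ω₂,ω₃,ω₆}  = {ω₁} ∪ {ω₂,ω₃,ω₆}
  {ω₂,ω₃,ω₄,ω₅}  = {ω₂,ω₃,ω₅} ∪ {ω₄}
  (now 32)
After Step 5 the family is unchanged; done.

Therefore σ(𝒜) = { {}, {ω₁}, {ω₄}, {ω₅}, {ω₆}, {ω₁,ω₄}, {ω₁,ω₅}, {ω₁,ω₆}, {ω₂,ω₃}, {ω₄,ω₅}, {ω₄,ω₆}, {ω₅,ω₆}, {ω₁,ω₂,ω₃}, {ω₁,ω₄,ω₅}, {ω₁,ω₄,ω₆}, {ω₁,ω₅,ω₆}, {ω₂,ω₃,ω₄}, {ω₂,ω₃,ω₅}, {ω₂,ω₃,ω₆}, {ω₄,ω₅,ω₆}, {ω₁,ω₂,ω₃,ω₄}, {ω₁,ω₂,ω₃,ω₅}, {ω₁,ω₂,ω₃,ω₆}, {ω₁,ω₄,ω₅,ω₆}, {ω₂,ω₃,ω₄,ω₅}, {ω₂,ω₃,ω₄,ω₆}, {ω₂,ω₃,ω₅,ω₆}, {ω₁,ω₂,ω₃,ω₄,ω₅}, {ω₁,ω₂,ω₃,ω₄,ω₆}, {ω₁,ω₂,ω₃,ω₅,ω₆}, {ω₂,ω₃,ω₄,ω₅,ω₆}, Ω } (|σ(𝒜)| = 32).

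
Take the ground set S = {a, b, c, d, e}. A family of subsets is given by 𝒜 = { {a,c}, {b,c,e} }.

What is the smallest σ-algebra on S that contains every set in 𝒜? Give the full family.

Initial family (4 sets): { {}, {a,c}, {b,c,e}, S }.
Step 1 adds 3:
  {a,d}  = S∖{b,c,e}
  {b,d,e}  = S∖{a,c}
  {a,b,c,e}  = {a,c} ∪ {b,c,e}
  — 7 sets.
Step 2 (4 new):
  {d}  = S∖{a,b,c,e}
  {a,c,d}  = {a,d} ∪ {a,c}
  {a,b,d,e}  = {a,d} ∪ {b,d,e}
  {b,c,d,e}  = {b,c,e} ∪ {b,d,e}
  — 11 sets.
Step 3. New:
  {a}  = S∖{b,c,d,e}
  {c}  = S∖{a,b,d,e}
  {b,e}  = S∖{a,c,d}
  — 14 sets.
Step 4 adds 2:
  {c,d}  = {c} ∪ {d}
  {a,b,e}  = {b,e} ∪ {a}
  — 16 sets.
Step 5 adds nothing — fixpoint reached.

σ(𝒜) = { {}, {a}, {c}, {d}, {a,c}, {a,d}, {b,e}, {c,d}, {a,b,e}, {a,c,d}, {b,c,e}, {b,d,e}, {a,b,c,e}, {a,b,d,e}, {b,c,d,e}, S }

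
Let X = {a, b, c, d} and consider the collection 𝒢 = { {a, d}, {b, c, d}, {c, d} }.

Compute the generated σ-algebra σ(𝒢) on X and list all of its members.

Seed the family with 𝒢 together with ∅ and X: { {}, {a, d}, {c, d}, {b, c, d}, X }.
Step 1 (4 new):
  {a}  = complement {b, c, d}
  {a, b}  = complement {c, d}
  {b, c}  = complement {a, d}
  {a, c, d}  = {c, d} ∪ {a, d}
  (now 9)
Step 2: 3 new —
  {b}  = complement {a, c, d}
  {a, b, c}  = {a, b} ∪ {b, c}
  {a, b, d}  = {a, b} ∪ {a, d}
  (now 12)
Step 3 adds 2:
  {c}  = complement {a, b, d}
  {d}  = complement {a, b, c}
  (now 14)
Step 4: 2 new —
  {a, c}  = {c} ∪ {a}
  {b, d}  = {d} ∪ {b}
  (now 16)
Step 5 adds nothing — fixpoint reached.

σ(𝒢) = { {}, {a}, {b}, {c}, {d}, {a, b}, {a, c}, {a, d}, {b, c}, {b, d}, {c, d}, {a, b, c}, {a, b, d}, {a, c, d}, {b, c, d}, X }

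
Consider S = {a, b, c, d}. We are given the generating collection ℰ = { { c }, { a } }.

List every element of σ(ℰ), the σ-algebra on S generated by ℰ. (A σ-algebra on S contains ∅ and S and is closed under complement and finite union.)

σ(ℰ) = { ∅, { a }, { c }, { a, c }, { b, d }, { a, b, d }, { b, c, d }, S }

Trace:
Initial family (4 sets): { ∅, { a }, { c }, S }.
Pass 1: +3 →
  { a, c }  = { c } ∪ { a }
  { a, b, d }  = ᶜ of { c }
  { b, c, d }  = ᶜ of { a }
Pass 2 adds 1:
  { b, d }  = ᶜ of { a, c }
Pass 3: closed — nothing new.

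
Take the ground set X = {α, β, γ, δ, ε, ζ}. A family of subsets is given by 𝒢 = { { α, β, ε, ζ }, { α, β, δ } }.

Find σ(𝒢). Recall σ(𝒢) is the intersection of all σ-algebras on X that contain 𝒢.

Take S₀ = 𝒢 ∪ {∅, X} = { {}, { α, β, δ }, { α, β, ε, ζ }, X }.
Iteration 1 adds 3:
  { γ, δ }  = X∖{ α, β, ε, ζ }
  { γ, ε, ζ }  = X∖{ α, β, δ }
  { α, β, δ, ε, ζ }  = { α, β, δ } ∪ { α, β, ε, ζ }
  (now 7)
Iteration 2: 4 new —
  { γ }  = X∖{ α, β, δ, ε, ζ }
  { α, β, γ, δ }  = { γ, δ } ∪ { α, β, δ }
  { γ, δ, ε, ζ }  = { γ, δ } ∪ { γ, ε, ζ }
  { α, β, γ, ε, ζ }  = { γ, ε, ζ } ∪ { α, β, ε, ζ }
  (now 11)
Iteration 3: +3 →
  { δ }  = X∖{ α, β, γ, ε, ζ }
  { α, β }  = X∖{ γ, δ, ε, ζ }
  { ε, ζ }  = X∖{ α, β, γ, δ }
  (now 14)
Iteration 4. New:
  { α, β, γ }  = { γ } ∪ { α, β }
  { δ, ε, ζ }  = { ε, ζ } ∪ { δ }
  (now 16)
Iteration 5: no new sets; the family is a σ-algebra.

|σ(𝒢)| = 16.  σ(𝒢) = { {}, { γ }, { δ }, { α, β }, { γ, δ }, { ε, ζ }, { α, β, γ }, { α, β, δ }, { γ, ε, ζ }, { δ, ε, ζ }, { α, β, γ, δ }, { α, β, ε, ζ }, { γ, δ, ε, ζ }, { α, β, γ, ε, ζ }, { α, β, δ, ε, ζ }, X }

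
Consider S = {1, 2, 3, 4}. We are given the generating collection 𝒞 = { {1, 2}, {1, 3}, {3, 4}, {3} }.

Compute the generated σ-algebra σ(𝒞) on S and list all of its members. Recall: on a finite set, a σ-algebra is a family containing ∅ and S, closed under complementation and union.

Take S₀ = 𝒞 ∪ {∅, S} = { {}, {3}, {1, 2}, {1, 3}, {3, 4}, S }.
Step 1: 4 new —
  {2, 4}  = complement {1, 3}
  {1, 2, 3}  = {3} ∪ {1, 2}
  {1, 2, 4}  = complement {3}
  {1, 3, 4}  = {3, 4} ∪ {1, 3}
  [10 total]
Step 2: +3 →
  {2}  = complement {1, 3, 4}
  {4}  = complement {1, 2, 3}
  {2, 3, 4}  = {3, 4} ∪ {2, 4}
  [13 total]
Step 3. New:
  {1}  = complement {2, 3, 4}
  {2, 3}  = {3} ∪ {2}
  [15 total]
Step 4 (1 new):
  {1, 4}  = complement {2, 3}
  [16 total]
Step 5: no new sets; the family is a σ-algebra.

Therefore σ(𝒞) = { {}, {1}, {2}, {3}, {4}, {1, 2}, {1, 3}, {1, 4}, {2, 3}, {2, 4}, {3, 4}, {1, 2, 3}, {1, 2, 4}, {1, 3, 4}, {2, 3, 4}, S } (|σ(𝒞)| = 16).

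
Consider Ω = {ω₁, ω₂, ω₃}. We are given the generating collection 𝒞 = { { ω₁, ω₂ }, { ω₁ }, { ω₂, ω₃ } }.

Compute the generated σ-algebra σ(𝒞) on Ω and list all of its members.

Initial family (5 sets): { {  }, { ω₁ }, { ω₁, ω₂ }, { ω₂, ω₃ }, Ω }.
Step 1. New:
  { ω₃ }  = { ω₁, ω₂ }ᶜ
  (now 6)
Step 2: +1 →
  { ω₁, ω₃ }  = { ω₃ } ∪ { ω₁ }
  (now 7)
Step 3: +1 →
  { ω₂ }  = { ω₁, ω₃ }ᶜ
  (now 8)
Step 4: closed — nothing new.

σ(𝒞) = { {  }, { ω₁ }, { ω₂ }, { ω₃ }, { ω₁, ω₂ }, { ω₁, ω₃ }, { ω₂, ω₃ }, Ω }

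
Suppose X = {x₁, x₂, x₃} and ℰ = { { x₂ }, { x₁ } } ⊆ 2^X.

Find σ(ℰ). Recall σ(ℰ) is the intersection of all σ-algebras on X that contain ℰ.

σ(ℰ) = { {  }, { x₁ }, { x₂ }, { x₃ }, { x₁, x₂ }, { x₁, x₃ }, { x₂, x₃ }, X }

Trace:
Begin from { {  }, { x₁ }, { x₂ }, X } (that is, ℰ plus ∅ and X).
Iteration 1 (3 new):
  { x₁, x₂ }  = { x₂ } ∪ { x₁ }
  { x₁, x₃ }  = ᶜ of { x₂ }
  { x₂, x₃ }  = ᶜ of { x₁ }
Iteration 2: 1 new —
  { x₃ }  = ᶜ of { x₁, x₂ }
Iteration 3: no new sets; the family is a σ-algebra.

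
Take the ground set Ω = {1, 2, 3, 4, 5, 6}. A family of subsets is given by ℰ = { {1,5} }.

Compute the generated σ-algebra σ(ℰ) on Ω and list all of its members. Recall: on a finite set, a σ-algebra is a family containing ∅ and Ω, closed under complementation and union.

Initial family (3 sets): { ∅, {1,5}, Ω }.
Pass 1. New:
  {2,3,4,6}  = complement {1,5}
  — 4 sets.
After Pass 2 the family is unchanged; done.

Hence σ(ℰ) has 4 members: { ∅, {1,5}, {2,3,4,6}, Ω }.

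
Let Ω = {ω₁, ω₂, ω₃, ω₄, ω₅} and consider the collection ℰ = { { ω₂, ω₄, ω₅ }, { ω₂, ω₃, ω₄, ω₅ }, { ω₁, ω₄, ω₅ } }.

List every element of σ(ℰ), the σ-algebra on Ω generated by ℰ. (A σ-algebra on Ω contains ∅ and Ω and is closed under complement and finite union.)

Begin from { ∅, { ω₁, ω₄, ω₅ }, { ω₂, ω₄, ω₅ }, { ω₂, ω₃, ω₄, ω₅ }, Ω } (that is, ℰ plus ∅ and Ω).
Pass 1 (4 new):
  { ω₁ }  = ᶜ of { ω₂, ω₃, ω₄, ω₅ }
  { ω₁, ω₃ }  = ᶜ of { ω₂, ω₄, ω₅ }
  { ω₂, ω₃ }  = ᶜ of { ω₁, ω₄, ω₅ }
  { ω₁, ω₂, ω₄, ω₅ }  = { ω₁, ω₄, ω₅ } ∪ { ω₂, ω₄, ω₅ }
Pass 2 (3 new):
  { ω₃ }  = ᶜ of { ω₁, ω₂, ω₄, ω₅ }
  { ω₁, ω₂, ω₃ }  = { ω₂, ω₃ } ∪ { ω₁, ω₃ }
  { ω₁, ω₃, ω₄, ω₅ }  = { ω₁, ω₄, ω₅ } ∪ { ω₁, ω₃ }
Pass 3: +2 →
  { ω₂ }  = ᶜ of { ω₁, ω₃, ω₄, ω₅ }
  { ω₄, ω₅ }  = ᶜ of { ω₁, ω₂, ω₃ }
Pass 4: +2 →
  { ω₁, ω₂ }  = { ω₂ } ∪ { ω₁ }
  { ω₃, ω₄, ω₅ }  = { ω₃ } ∪ { ω₄, ω₅ }
Pass 5: no new sets; the family is a σ-algebra.

Therefore σ(ℰ) = { ∅, { ω₁ }, { ω₂ }, { ω₃ }, { ω₁, ω₂ }, { ω₁, ω₃ }, { ω₂, ω₃ }, { ω₄, ω₅ }, { ω₁, ω₂, ω₃ }, { ω₁, ω₄, ω₅ }, { ω₂, ω₄, ω₅ }, { ω₃, ω₄, ω₅ }, { ω₁, ω₂, ω₄, ω₅ }, { ω₁, ω₃, ω₄, ω₅ }, { ω₂, ω₃, ω₄, ω₅ }, Ω } (|σ(ℰ)| = 16).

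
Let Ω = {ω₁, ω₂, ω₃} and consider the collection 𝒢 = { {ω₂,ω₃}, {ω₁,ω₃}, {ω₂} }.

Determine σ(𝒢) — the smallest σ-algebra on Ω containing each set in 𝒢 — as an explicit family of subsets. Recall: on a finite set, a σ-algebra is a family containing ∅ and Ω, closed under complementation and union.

σ(𝒢) (8 sets): { ∅, {ω₁}, {ω₂}, {ω₃}, {ω₁,ω₂}, {ω₁,ω₃}, {ω₂,ω₃}, Ω }

Trace:
Initial family (5 sets): { ∅, {ω₂}, {ω₁,ω₃}, {ω₂,ω₃}, Ω }.
Iteration 1: +1 →
  {ω₁}  = complement {ω₂,ω₃}
  [6 total]
Iteration 2 (1 new):
  {ω₁,ω₂}  = {ω₂} ∪ {ω₁}
  [7 total]
Iteration 3 adds 1:
  {ω₃}  = complement {ω₁,ω₂}
  [8 total]
Iteration 4 adds nothing — fixpoint reached.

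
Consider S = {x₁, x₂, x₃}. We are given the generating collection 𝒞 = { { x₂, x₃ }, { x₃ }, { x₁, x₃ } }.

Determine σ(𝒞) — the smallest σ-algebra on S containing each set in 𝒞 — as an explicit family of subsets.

Answer: σ(𝒞) = { {  }, { x₁ }, { x₂ }, { x₃ }, { x₁, x₂ }, { x₁, x₃ }, { x₂, x₃ }, S }

Check:
Initial family (5 sets): { {  }, { x₃ }, { x₁, x₃ }, { x₂, x₃ }, S }.
Pass 1 (3 new):
  { x₁ }  = ᶜ of { x₂, x₃ }
  { x₂ }  = ᶜ of { x₁, x₃ }
  { x₁, x₂ }  = ᶜ of { x₃ }
  — 8 sets.
Pass 2: stable.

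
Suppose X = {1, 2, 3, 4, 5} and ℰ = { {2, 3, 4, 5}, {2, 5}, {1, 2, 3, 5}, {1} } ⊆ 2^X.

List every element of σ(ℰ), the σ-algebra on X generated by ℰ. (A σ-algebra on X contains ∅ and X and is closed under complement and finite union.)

Start: ℰ ∪ {∅, X} = { {}, {1}, {2, 5}, {1, 2, 3, 5}, {2, 3, 4, 5}, X }.
Step 1. New:
  {4}  = {1, 2, 3, 5}ᶜ
  {1, 2, 5}  = {2, 5} ∪ {1}
  {1, 3, 4}  = {2, 5}ᶜ
  |family| = 9
Step 2 (4 new):
  {1, 4}  = {4} ∪ {1}
  {3, 4}  = {1, 2, 5}ᶜ
  {2, 4, 5}  = {2, 5} ∪ {4}
  {1, 2, 4, 5}  = {1, 2, 5} ∪ {4}
  |family| = 13
Step 3: +3 →
  {3}  = {1, 2, 4, 5}ᶜ
  {1, 3}  = {2, 4, 5}ᶜ
  {2, 3, 5}  = {1, 4}ᶜ
  |family| = 16
Step 4 adds nothing — fixpoint reached.

|σ(ℰ)| = 16.  σ(ℰ) = { {}, {1}, {3}, {4}, {1, 3}, {1, 4}, {2, 5}, {3, 4}, {1, 2, 5}, {1, 3, 4}, {2, 3, 5}, {2, 4, 5}, {1, 2, 3, 5}, {1, 2, 4, 5}, {2, 3, 4, 5}, X }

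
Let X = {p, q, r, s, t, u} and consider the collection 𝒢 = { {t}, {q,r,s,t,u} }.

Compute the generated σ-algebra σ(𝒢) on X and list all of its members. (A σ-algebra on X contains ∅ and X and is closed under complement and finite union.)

σ(𝒢) (8 sets): { {}, {p}, {t}, {p,t}, {q,r,s,u}, {p,q,r,s,u}, {q,r,s,t,u}, X }

Trace:
Begin from { {}, {t}, {q,r,s,t,u}, X } (that is, 𝒢 plus ∅ and X).
Step 1 (2 new):
  {p}  = complement {q,r,s,t,u}
  {p,q,r,s,u}  = complement {t}
  (now 6)
Step 2: 1 new —
  {p,t}  = {t} ∪ {p}
  (now 7)
Step 3: +1 →
  {q,r,s,u}  = complement {p,t}
  (now 8)
Step 4 adds nothing — fixpoint reached.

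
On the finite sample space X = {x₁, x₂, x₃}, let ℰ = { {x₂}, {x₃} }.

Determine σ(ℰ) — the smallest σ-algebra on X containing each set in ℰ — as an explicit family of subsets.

|σ(ℰ)| = 8.  σ(ℰ) = { {}, {x₁}, {x₂}, {x₃}, {x₁, x₂}, {x₁, x₃}, {x₂, x₃}, X }

Check:
Start: ℰ ∪ {∅, X} = { {}, {x₂}, {x₃}, X }.
Step 1 (3 new):
  {x₁, x₂}  = ᶜ of {x₃}
  {x₁, x₃}  = ᶜ of {x₂}
  {x₂, x₃}  = {x₃} ∪ {x₂}
  [7 total]
Step 2 (1 new):
  {x₁}  = ᶜ of {x₂, x₃}
  [8 total]
Step 3: closed — nothing new.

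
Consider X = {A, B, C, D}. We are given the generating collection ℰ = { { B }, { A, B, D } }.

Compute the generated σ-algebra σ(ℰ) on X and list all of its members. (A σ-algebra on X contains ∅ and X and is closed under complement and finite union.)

Seed the family with ℰ together with ∅ and X: { ∅, { B }, { A, B, D }, X }.
Iteration 1: +2 →
  { C }  = { A, B, D }ᶜ
  { A, C, D }  = { B }ᶜ
  (now 6)
Iteration 2: 1 new —
  { B, C }  = { C } ∪ { B }
  (now 7)
Iteration 3: +1 →
  { A, D }  = { B, C }ᶜ
  (now 8)
Iteration 4: closed — nothing new.

σ(ℰ) = { ∅, { B }, { C }, { A, D }, { B, C }, { A, B, D }, { A, C, D }, X }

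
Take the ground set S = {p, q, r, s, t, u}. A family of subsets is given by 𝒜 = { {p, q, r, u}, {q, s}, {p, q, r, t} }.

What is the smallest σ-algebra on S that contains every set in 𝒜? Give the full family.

σ(𝒜) = { ∅, {q}, {s}, {t}, {u}, {p, r}, {q, s}, {q, t}, {q, u}, {s, t}, {s, u}, {t, u}, {p, q, r}, {p, r, s}, {p, r, t}, {p, r, u}, {q, s, t}, {q, s, u}, {q, t, u}, {s, t, u}, {p, q, r, s}, {p, q, r, t}, {p, q, r, u}, {p, r, s, t}, {p, r, s, u}, {p, r, t, u}, {q, s, t, u}, {p, q, r, s, t}, {p, q, r, s, u}, {p, q, r, t, u}, {p, r, s, t, u}, S }

Trace:
Initial family (5 sets): { ∅, {q, s}, {p, q, r, t}, {p, q, r, u}, S }.
Iteration 1 adds 6:
  {s, t}  = ᶜ of {p, q, r, u}
  {s, u}  = ᶜ of {p, q, r, t}
  {p, r, t, u}  = ᶜ of {q, s}
  {p, q, r, s, t}  = {q, s} ∪ {p, q, r, t}
  {p, q, r, s, u}  = {q, s} ∪ {p, q, r, u}
  {p, q, r, t, u}  = {p, q, r, t} ∪ {p, q, r, u}
  [11 total]
Iteration 2. New:
  {s}  = ᶜ of {p, q, r, t, u}
  {t}  = ᶜ of {p, q, r, s, u}
  {u}  = ᶜ of {p, q, r, s, t}
  {q, s, t}  = {s, t} ∪ {q, s}
  {q, s, u}  = {s, u} ∪ {q, s}
  {s, t, u}  = {s, t} ∪ {s, u}
  {p, r, s, t, u}  = {p, r, t, u} ∪ {s, t}
  [18 total]
Iteration 3: 6 new —
  {q}  = ᶜ of {p, r, s, t, u}
  {t, u}  = {t} ∪ {u}
  {p, q, r}  = ᶜ of {s, t, u}
  {p, r, t}  = ᶜ of {q, s, u}
  {p, r, u}  = ᶜ of {q, s, t}
  {q, s, t, u}  = {s, t} ∪ {q, s, u}
  [24 total]
Iteration 4: 7 new —
  {p, r}  = ᶜ of {q, s, t, u}
  {q, t}  = {q} ∪ {t}
  {q, u}  = {q} ∪ {u}
  {q, t, u}  = {t, u} ∪ {q}
  {p, q, r, s}  = ᶜ of {t, u}
  {p, r, s, t}  = {p, r, t} ∪ {s, t}
  {p, r, s, u}  = {p, r, u} ∪ {s}
  [31 total]
Iteration 5 (1 new):
  {p, r, s}  = ᶜ of {q, t, u}
  [32 total]
After Iteration 6 the family is unchanged; done.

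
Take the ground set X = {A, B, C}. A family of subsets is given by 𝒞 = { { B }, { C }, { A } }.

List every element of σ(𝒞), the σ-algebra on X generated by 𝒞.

σ(𝒞) (8 sets): { {}, { A }, { B }, { C }, { A, B }, { A, C }, { B, C }, X }

Trace:
Seed the family with 𝒞 together with ∅ and X: { {}, { A }, { B }, { C }, X }.
Pass 1: +3 →
  { A, B }  = complement { C }
  { A, C }  = complement { B }
  { B, C }  = complement { A }
  — 8 sets.
Pass 2: already closed under ᶜ and ∪.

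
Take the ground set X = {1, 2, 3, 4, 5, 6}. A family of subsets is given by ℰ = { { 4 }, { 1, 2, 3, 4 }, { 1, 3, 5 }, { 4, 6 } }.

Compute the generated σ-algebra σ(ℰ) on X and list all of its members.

Begin from { {  }, { 4 }, { 4, 6 }, { 1, 3, 5 }, { 1, 2, 3, 4 }, X } (that is, ℰ plus ∅ and X).
Iteration 1 (8 new):
  { 5, 6 }  = { 1, 2, 3, 4 }ᶜ
  { 2, 4, 6 }  = { 1, 3, 5 }ᶜ
  { 1, 2, 3, 5 }  = { 4, 6 }ᶜ
  { 1, 3, 4, 5 }  = { 4 } ∪ { 1, 3, 5 }
  { 1, 2, 3, 4, 5 }  = { 1, 3, 5 } ∪ { 1, 2, 3, 4 }
  { 1, 2, 3, 4, 6 }  = { 1, 2, 3, 4 } ∪ { 4, 6 }
  { 1, 2, 3, 5, 6 }  = { 4 }ᶜ
  { 1, 3, 4, 5, 6 }  = { 1, 3, 5 } ∪ { 4, 6 }
  [14 total]
Iteration 2: +7 →
  { 2 }  = { 1, 3, 4, 5, 6 }ᶜ
  { 5 }  = { 1, 2, 3, 4, 6 }ᶜ
  { 6 }  = { 1, 2, 3, 4, 5 }ᶜ
  { 2, 6 }  = { 1, 3, 4, 5 }ᶜ
  { 4, 5, 6 }  = { 5, 6 } ∪ { 4 }
  { 1, 3, 5, 6 }  = { 5, 6 } ∪ { 1, 3, 5 }
  { 2, 4, 5, 6 }  = { 2, 4, 6 } ∪ { 5, 6 }
  [21 total]
Iteration 3: +6 →
  { 1, 3 }  = { 2, 4, 5, 6 }ᶜ
  { 2, 4 }  = { 1, 3, 5, 6 }ᶜ
  { 2, 5 }  = { 2 } ∪ { 5 }
  { 4, 5 }  = { 5 } ∪ { 4 }
  { 1, 2, 3 }  = { 4, 5, 6 }ᶜ
  { 2, 5, 6 }  = { 5, 6 } ∪ { 2 }
  [27 total]
Iteration 4 adds 5:
  { 1, 3, 4 }  = { 2, 5, 6 }ᶜ
  { 1, 3, 6 }  = { 6 } ∪ { 1, 3 }
  { 2, 4, 5 }  = { 2, 5 } ∪ { 4, 5 }
  { 1, 2, 3, 6 }  = { 4, 5 }ᶜ
  { 1, 3, 4, 6 }  = { 2, 5 }ᶜ
  [32 total]
Iteration 5 adds nothing — fixpoint reached.

|σ(ℰ)| = 32.  σ(ℰ) = { {  }, { 2 }, { 4 }, { 5 }, { 6 }, { 1, 3 }, { 2, 4 }, { 2, 5 }, { 2, 6 }, { 4, 5 }, { 4, 6 }, { 5, 6 }, { 1, 2, 3 }, { 1, 3, 4 }, { 1, 3, 5 }, { 1, 3, 6 }, { 2, 4, 5 }, { 2, 4, 6 }, { 2, 5, 6 }, { 4, 5, 6 }, { 1, 2, 3, 4 }, { 1, 2, 3, 5 }, { 1, 2, 3, 6 }, { 1, 3, 4, 5 }, { 1, 3, 4, 6 }, { 1, 3, 5, 6 }, { 2, 4, 5, 6 }, { 1, 2, 3, 4, 5 }, { 1, 2, 3, 4, 6 }, { 1, 2, 3, 5, 6 }, { 1, 3, 4, 5, 6 }, X }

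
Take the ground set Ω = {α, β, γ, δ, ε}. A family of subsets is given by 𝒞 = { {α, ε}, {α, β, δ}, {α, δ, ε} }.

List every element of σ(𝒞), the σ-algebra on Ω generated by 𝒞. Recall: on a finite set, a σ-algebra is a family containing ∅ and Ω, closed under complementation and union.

Begin from { ∅, {α, ε}, {α, β, δ}, {α, δ, ε}, Ω } (that is, 𝒞 plus ∅ and Ω).
Step 1: +4 →
  {β, γ}  = Ω∖{α, δ, ε}
  {γ, ε}  = Ω∖{α, β, δ}
  {β, γ, δ}  = Ω∖{α, ε}
  {α, β, δ, ε}  = {α, δ, ε} ∪ {α, β, δ}
Step 2 adds 7:
  {γ}  = Ω∖{α, β, δ, ε}
  {α, γ, ε}  = {α, ε} ∪ {γ, ε}
  {β, γ, ε}  = {β, γ} ∪ {γ, ε}
  {α, β, γ, δ}  = {β, γ, δ} ∪ {α, β, δ}
  {α, β, γ, ε}  = {β, γ} ∪ {α, ε}
  {α, γ, δ, ε}  = {α, δ, ε} ∪ {γ, ε}
  {β, γ, δ, ε}  = {β, γ, δ} ∪ {γ, ε}
Step 3: 6 new —
  {α}  = Ω∖{β, γ, δ, ε}
  {β}  = Ω∖{α, γ, δ, ε}
  {δ}  = Ω∖{α, β, γ, ε}
  {ε}  = Ω∖{α, β, γ, δ}
  {α, δ}  = Ω∖{β, γ, ε}
  {β, δ}  = Ω∖{α, γ, ε}
Step 4 adds 10:
  {α, β}  = {β} ∪ {α}
  {α, γ}  = {γ} ∪ {α}
  {β, ε}  = {β} ∪ {ε}
  {γ, δ}  = {γ} ∪ {δ}
  {δ, ε}  = {ε} ∪ {δ}
  {α, β, γ}  = {β, γ} ∪ {α}
  {α, β, ε}  = {β} ∪ {α, ε}
  {α, γ, δ}  = {γ} ∪ {α, δ}
  {β, δ, ε}  = {ε} ∪ {β, δ}
  {γ, δ, ε}  = {δ} ∪ {γ, ε}
Step 5: closed — nothing new.

Hence σ(𝒞) has 32 members: { ∅, {α}, {β}, {γ}, {δ}, {ε}, {α, β}, {α, γ}, {α, δ}, {α, ε}, {β, γ}, {β, δ}, {β, ε}, {γ, δ}, {γ, ε}, {δ, ε}, {α, β, γ}, {α, β, δ}, {α, β, ε}, {α, γ, δ}, {α, γ, ε}, {α, δ, ε}, {β, γ, δ}, {β, γ, ε}, {β, δ, ε}, {γ, δ, ε}, {α, β, γ, δ}, {α, β, γ, ε}, {α, β, δ, ε}, {α, γ, δ, ε}, {β, γ, δ, ε}, Ω }.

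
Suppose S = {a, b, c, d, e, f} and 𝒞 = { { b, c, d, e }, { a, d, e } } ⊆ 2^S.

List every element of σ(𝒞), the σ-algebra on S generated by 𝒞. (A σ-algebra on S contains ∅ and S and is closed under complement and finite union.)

σ(𝒞) (16 sets): { {}, { a }, { f }, { a, f }, { b, c }, { d, e }, { a, b, c }, { a, d, e }, { b, c, f }, { d, e, f }, { a, b, c, f }, { a, d, e, f }, { b, c, d, e }, { a, b, c, d, e }, { b, c, d, e, f }, S }

Check:
Take S₀ = 𝒞 ∪ {∅, S} = { {}, { a, d, e }, { b, c, d, e }, S }.
Iteration 1. New:
  { a, f }  = ᶜ of { b, c, d, e }
  { b, c, f }  = ᶜ of { a, d, e }
  { a, b, c, d, e }  = { b, c, d, e } ∪ { a, d, e }
Iteration 2: 4 new —
  { f }  = ᶜ of { a, b, c, d, e }
  { a, b, c, f }  = { a, f } ∪ { b, c, f }
  { a, d, e, f }  = { a, d, e } ∪ { a, f }
  { b, c, d, e, f }  = { b, c, f } ∪ { b, c, d, e }
Iteration 3: 3 new —
  { a }  = ᶜ of { b, c, d, e, f }
  { b, c }  = ᶜ of { a, d, e, f }
  { d, e }  = ᶜ of { a, b, c, f }
Iteration 4 adds 2:
  { a, b, c }  = { b, c } ∪ { a }
  { d, e, f }  = { d, e } ∪ { f }
After Iteration 5 the family is unchanged; done.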